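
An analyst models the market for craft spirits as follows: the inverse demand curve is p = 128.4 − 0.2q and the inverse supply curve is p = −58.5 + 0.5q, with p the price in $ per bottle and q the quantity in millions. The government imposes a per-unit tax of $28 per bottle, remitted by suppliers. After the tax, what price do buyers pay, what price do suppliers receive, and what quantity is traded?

Buyers pay $83; suppliers receive $55; quantity = 227.

Rewrite in direct form: qd = 642 − 5p and qs = 2p + 117.
Before the tax: set 642 − 5p = 2p + 117 → p* = $75, q* = 267.
With the tax collected from suppliers, supply shifts: qs = 2(p − 28) + 117.
New equilibrium: buyers pay $83, suppliers receive $55, q = 227. (Wedge: pb − ps = 28.)
The less price-elastic side of the market bears the larger share of a per-unit tax.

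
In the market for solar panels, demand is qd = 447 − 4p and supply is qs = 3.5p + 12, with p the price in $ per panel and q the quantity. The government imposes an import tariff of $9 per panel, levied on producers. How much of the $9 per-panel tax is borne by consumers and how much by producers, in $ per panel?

Without the tax, 447 − 4p = 3.5p + 12 gives 7.5p = 435, so p* = $58 and q* = 215.
With the tax collected from producers, supply shifts: qs = 3.5(p − 9) + 12.
Solving gives q = 198.2 with consumers paying $62.2 and producers receiving $53.2 (the $9 wedge).
Burden on consumers: $4.2; on producers: $4.8. (They sum to $9.)
The less price-elastic side of the market bears the larger share of a per-unit tax.

Consumers bear $4.2 per panel; producers bear $4.8 per panel.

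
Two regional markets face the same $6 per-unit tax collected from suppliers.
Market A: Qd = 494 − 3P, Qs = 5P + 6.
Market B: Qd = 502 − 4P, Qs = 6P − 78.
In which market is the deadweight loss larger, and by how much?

Market A: pre-tax P* = $61, Q* = 311; post-tax Q = 299.75; deadweight loss = $33.75.
Market B: pre-tax P* = $58, Q* = 270; post-tax Q = 255.6; deadweight loss = $43.2.
Difference: $33.75 vs $43.2 → market B is larger by $9.45.

Market B, by $9.45.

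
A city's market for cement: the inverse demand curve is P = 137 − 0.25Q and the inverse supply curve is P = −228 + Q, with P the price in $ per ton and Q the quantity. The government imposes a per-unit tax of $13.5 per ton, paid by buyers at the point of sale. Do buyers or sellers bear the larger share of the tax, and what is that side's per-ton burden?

Sellers bear the larger share: $10.8 per ton.

Rewrite in direct form: Qd = 548 − 4P and Qs = P + 228.
Without the tax, 548 − 4P = P + 228 gives 5P = 320, so P* = $64 and Q* = 292.
With the tax collected from buyers, demand (in seller-price terms) shifts: Qd = 548 − 4(P + 13.5).
New equilibrium: buyers pay $66.7, sellers receive $53.2, Q = 281.2. (Wedge: Pb − Ps = 13.5.)
Per-ton burden: buyers $2.7, sellers $10.8.
Sellers take the larger share because supply is less price-elastic here (demand slope 4 vs supply slope 1).
The less price-elastic side of the market bears the larger share of a per-unit tax.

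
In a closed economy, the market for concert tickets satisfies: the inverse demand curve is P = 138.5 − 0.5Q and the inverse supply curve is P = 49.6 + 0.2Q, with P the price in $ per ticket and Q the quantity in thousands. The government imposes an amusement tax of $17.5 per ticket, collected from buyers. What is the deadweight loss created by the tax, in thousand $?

Inverting to Q(P) form: Qd = 277 − 2P; Qs = 5P − 248.
Without the tax, 277 − 2P = 5P − 248 gives 7P = 525, so P* = $75 and Q* = 127.
With the tax collected from buyers, demand (in seller-price terms) shifts: Qd = 277 − 2(P + 17.5).
Solving gives Q = 102 with buyers paying $87.5 and producers receiving $70 (the $17.5 wedge).
Quantity falls by |ΔQ| = |127 − 102| = 25.
DWL = ½ · t · |ΔQ| = ½ · 17.5 · 25 = $218.75.

Deadweight loss = $218.75 thousand.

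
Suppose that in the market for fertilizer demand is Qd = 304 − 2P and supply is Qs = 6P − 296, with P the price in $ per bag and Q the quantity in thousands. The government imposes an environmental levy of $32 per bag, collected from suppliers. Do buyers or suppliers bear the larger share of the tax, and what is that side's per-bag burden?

Buyers bear the larger share: $24 per bag.

Before the tax: set 304 − 2P = 6P − 296 → P* = $75, Q* = 154.
With the tax collected from suppliers, supply shifts: Qs = 6(P − 32) − 296.
New equilibrium: buyers pay $99, suppliers receive $67, Q = 106. (Wedge: Pb − Ps = 32.)
Per-bag burden: buyers $24, suppliers $8.
Buyers take the larger share because demand is less price-elastic here (demand slope 2 vs supply slope 6).
The less price-elastic side of the market bears the larger share of a per-unit tax.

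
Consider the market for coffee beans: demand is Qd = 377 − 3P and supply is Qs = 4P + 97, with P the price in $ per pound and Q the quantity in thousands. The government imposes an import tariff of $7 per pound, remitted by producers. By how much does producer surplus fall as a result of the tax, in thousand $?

Without the tax, 377 − 3P = 4P + 97 gives 7P = 280, so P* = $40 and Q* = 257.
With the tax collected from producers, supply shifts: Qs = 4(P − 7) + 97.
New equilibrium: buyers pay $44, producers receive $37, Q = 245. (Wedge: Pb − Ps = 7.)
ΔPS is the trapezoid between Q = 245 and Q = 257 of height $3: ½ · (257 + 245) · 3 = $753.

Producer surplus falls by $753 thousand.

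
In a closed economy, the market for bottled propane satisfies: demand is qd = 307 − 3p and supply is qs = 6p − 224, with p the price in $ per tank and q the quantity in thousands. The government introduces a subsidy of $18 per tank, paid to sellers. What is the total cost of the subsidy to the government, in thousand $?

Without the subsidy, 307 − 3p = 6p − 224 gives 9p = 531, so p* = $59 and q* = 130.
With a per-unit subsidy paid to sellers, each receives p + 18 per unit sold, so supply becomes qs = 6(p + 18) − 224.
Solving gives q = 166 with consumers paying $47 and sellers receiving $65 (the $18 wedge).
Outlay = t · Q = 18 · 166 = $2988.

Government outlay = $2988 thousand.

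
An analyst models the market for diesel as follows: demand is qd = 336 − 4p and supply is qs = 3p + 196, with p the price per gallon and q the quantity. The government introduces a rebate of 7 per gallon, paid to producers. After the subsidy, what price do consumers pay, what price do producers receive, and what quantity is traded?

Consumers pay 17; producers receive 24; quantity = 268.

Without the subsidy, 336 − 4p = 3p + 196 gives 7p = 140, so p* = 20 and q* = 256.
With a per-unit subsidy paid to producers, each receives p + 7 per unit sold, so supply becomes qs = 3(p + 7) + 196.
Solving gives q = 268 with consumers paying 17 and producers receiving 24 (the 7 wedge).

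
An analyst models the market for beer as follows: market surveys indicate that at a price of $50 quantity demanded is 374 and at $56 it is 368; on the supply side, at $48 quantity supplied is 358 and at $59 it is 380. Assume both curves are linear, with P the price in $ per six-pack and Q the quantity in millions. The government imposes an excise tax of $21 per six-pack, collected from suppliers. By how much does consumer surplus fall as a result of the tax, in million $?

Consumer surplus falls by $5082 million.

Demand slope: (368 − 374)/(56 − 50) = -1, so Qd = 424 − P.
Supply slope: (380 − 358)/(59 − 48) = 2, so Qs = 2P + 262.
Before the tax: set 424 − P = 2P + 262 → P* = $54, Q* = 370.
With the tax collected from suppliers, supply shifts: Qs = 2(P − 21) + 262.
New equilibrium: buyers pay $68, suppliers receive $47, Q = 356. (Wedge: Pb − Ps = 21.)
ΔCS is the trapezoid between Q = 356 and Q = 370 of height $14: ½ · (370 + 356) · 14 = $5082.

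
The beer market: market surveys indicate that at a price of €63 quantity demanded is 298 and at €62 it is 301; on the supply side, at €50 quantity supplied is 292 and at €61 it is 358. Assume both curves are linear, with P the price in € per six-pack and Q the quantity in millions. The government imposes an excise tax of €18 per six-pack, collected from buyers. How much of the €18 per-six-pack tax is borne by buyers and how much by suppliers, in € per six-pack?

Buyers bear €12 per six-pack; suppliers bear €6 per six-pack.

Demand slope: (301 − 298)/(62 − 63) = -3, so Qd = 487 − 3P.
Supply slope: (358 − 292)/(61 − 50) = 6, so Qs = 6P − 8.
Before the tax: set 487 − 3P = 6P − 8 → P* = €55, Q* = 322.
With the tax collected from buyers, demand (in seller-price terms) shifts: Qd = 487 − 3(P + 18).
New equilibrium: buyers pay €67, suppliers receive €49, Q = 286. (Wedge: Pb − Ps = 18.)
Burden on buyers: €12; on suppliers: €6. (They sum to €18.)
The less price-elastic side of the market bears the larger share of a per-unit tax.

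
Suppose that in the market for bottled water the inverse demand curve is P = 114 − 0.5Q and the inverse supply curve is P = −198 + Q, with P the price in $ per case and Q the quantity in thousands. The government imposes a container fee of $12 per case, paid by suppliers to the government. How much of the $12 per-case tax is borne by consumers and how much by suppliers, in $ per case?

Consumers bear $4 per case; suppliers bear $8 per case.

Inverting to Q(P) form: Qd = 228 − 2P; Qs = P + 198.
Without the tax, 228 − 2P = P + 198 gives 3P = 30, so P* = $10 and Q* = 208.
With the tax collected from suppliers, supply shifts: Qs = (P − 12) + 198.
Solving gives Q = 200 with consumers paying $14 and suppliers receiving $2 (the $12 wedge).
Burden on consumers: $4; on suppliers: $8. (They sum to $12.)
The less price-elastic side of the market bears the larger share of a per-unit tax.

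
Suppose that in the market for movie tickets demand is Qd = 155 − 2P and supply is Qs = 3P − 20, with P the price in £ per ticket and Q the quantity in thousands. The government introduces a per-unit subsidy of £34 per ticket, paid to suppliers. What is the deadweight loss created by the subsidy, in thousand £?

Before the subsidy: set 155 − 2P = 3P − 20 → P* = £35, Q* = 85.
With a per-unit subsidy paid to suppliers, each receives P + 34 per unit sold, so supply becomes Qs = 3(P + 34) − 20.
New equilibrium: consumers pay £14.6, suppliers receive £48.6, Q = 125.8. (Wedge: Pb − Ps = −34.)
Quantity rises by |ΔQ| = |85 − 125.8| = 40.8.
DWL = ½ · t · |ΔQ| = ½ · 34 · 40.8 = £693.6.

Deadweight loss = £693.6 thousand.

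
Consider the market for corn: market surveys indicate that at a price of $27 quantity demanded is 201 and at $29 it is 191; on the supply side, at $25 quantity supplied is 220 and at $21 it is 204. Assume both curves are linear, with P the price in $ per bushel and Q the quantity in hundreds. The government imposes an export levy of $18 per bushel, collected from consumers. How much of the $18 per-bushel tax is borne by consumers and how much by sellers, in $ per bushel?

Consumers bear $8 per bushel; sellers bear $10 per bushel.

Demand slope: (191 − 201)/(29 − 27) = -5, so Qd = 336 − 5P.
Supply slope: (204 − 220)/(21 − 25) = 4, so Qs = 4P + 120.
Without the tax, 336 − 5P = 4P + 120 gives 9P = 216, so P* = $24 and Q* = 216.
With the tax collected from consumers, demand (in seller-price terms) shifts: Qd = 336 − 5(P + 18).
Solving gives Q = 176 with consumers paying $32 and sellers receiving $14 (the $18 wedge).
Burden on consumers: $8; on sellers: $10. (They sum to $18.)
The less price-elastic side of the market bears the larger share of a per-unit tax.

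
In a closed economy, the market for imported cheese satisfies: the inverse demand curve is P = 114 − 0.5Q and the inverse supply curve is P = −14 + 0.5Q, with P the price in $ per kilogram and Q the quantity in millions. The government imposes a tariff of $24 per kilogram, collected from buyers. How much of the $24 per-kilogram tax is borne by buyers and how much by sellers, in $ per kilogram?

Buyers bear $12 per kilogram; sellers bear $12 per kilogram.

Inverting to Q(P) form: Qd = 228 − 2P; Qs = 2P + 28.
Without the tax, 228 − 2P = 2P + 28 gives 4P = 200, so P* = $50 and Q* = 128.
With the tax collected from buyers, demand (in seller-price terms) shifts: Qd = 228 − 2(P + 24).
Solving gives Q = 104 with buyers paying $62 and sellers receiving $38 (the $24 wedge).
Burden on buyers: $12; on sellers: $12. (They sum to $24.)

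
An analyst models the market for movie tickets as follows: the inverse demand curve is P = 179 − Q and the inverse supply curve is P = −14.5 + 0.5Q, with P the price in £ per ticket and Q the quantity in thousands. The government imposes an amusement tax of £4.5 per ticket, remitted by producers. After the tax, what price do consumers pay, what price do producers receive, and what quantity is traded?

Consumers pay £53; producers receive £48.5; quantity = 126.

Inverting to Q(P) form: Qd = 179 − P; Qs = 2P + 29.
Without the tax, 179 − P = 2P + 29 gives 3P = 150, so P* = £50 and Q* = 129.
With the tax collected from producers, supply shifts: Qs = 2(P − 4.5) + 29.
New equilibrium: consumers pay £53, producers receive £48.5, Q = 126. (Wedge: Pb − Ps = 4.5.)
The less price-elastic side of the market bears the larger share of a per-unit tax.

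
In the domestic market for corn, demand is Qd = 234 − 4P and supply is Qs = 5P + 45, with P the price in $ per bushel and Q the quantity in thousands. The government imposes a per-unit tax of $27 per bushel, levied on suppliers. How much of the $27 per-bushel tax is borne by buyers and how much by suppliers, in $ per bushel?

Before the tax: set 234 − 4P = 5P + 45 → P* = $21, Q* = 150.
With the tax collected from suppliers, supply shifts: Qs = 5(P − 27) + 45.
New equilibrium: buyers pay $36, suppliers receive $9, Q = 90. (Wedge: Pb − Ps = 27.)
Burden on buyers: $15; on suppliers: $12. (They sum to $27.)
The less price-elastic side of the market bears the larger share of a per-unit tax.

Buyers bear $15 per bushel; suppliers bear $12 per bushel.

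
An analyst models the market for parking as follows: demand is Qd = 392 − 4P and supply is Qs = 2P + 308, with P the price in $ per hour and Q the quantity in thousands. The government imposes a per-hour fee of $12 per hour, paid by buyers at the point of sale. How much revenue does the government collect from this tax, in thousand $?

Tax revenue = $3840 thousand.

Before the tax: set 392 − 4P = 2P + 308 → P* = $14, Q* = 336.
With the tax collected from buyers, demand (in seller-price terms) shifts: Qd = 392 − 4(P + 12).
New equilibrium: buyers pay $18, producers receive $6, Q = 320. (Wedge: Pb − Ps = 12.)
Revenue = t · Q = 12 · 320 = $3840.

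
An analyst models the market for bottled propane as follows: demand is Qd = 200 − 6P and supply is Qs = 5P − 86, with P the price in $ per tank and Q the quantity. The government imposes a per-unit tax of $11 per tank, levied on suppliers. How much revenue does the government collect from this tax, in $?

Tax revenue = $154.

Before the tax: set 200 − 6P = 5P − 86 → P* = $26, Q* = 44.
With the tax collected from suppliers, supply shifts: Qs = 5(P − 11) − 86.
New equilibrium: consumers pay $31, suppliers receive $20, Q = 14. (Wedge: Pb − Ps = 11.)
Revenue = t · Q = 11 · 14 = $154.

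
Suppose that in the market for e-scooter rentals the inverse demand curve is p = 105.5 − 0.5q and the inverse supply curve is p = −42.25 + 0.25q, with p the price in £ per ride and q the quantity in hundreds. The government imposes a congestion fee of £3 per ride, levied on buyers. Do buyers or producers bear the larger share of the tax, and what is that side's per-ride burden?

Buyers bear the larger share: £2 per ride.

Rewrite in direct form: qd = 211 − 2p and qs = 4p + 169.
Before the tax: set 211 − 2p = 4p + 169 → p* = £7, q* = 197.
With the tax collected from buyers, demand (in seller-price terms) shifts: qd = 211 − 2(p + 3).
New equilibrium: buyers pay £9, producers receive £6, q = 193. (Wedge: pb − ps = 3.)
Per-ride burden: buyers £2, producers £1.
Buyers take the larger share because demand is less price-elastic here (demand slope 2 vs supply slope 4).
The less price-elastic side of the market bears the larger share of a per-unit tax.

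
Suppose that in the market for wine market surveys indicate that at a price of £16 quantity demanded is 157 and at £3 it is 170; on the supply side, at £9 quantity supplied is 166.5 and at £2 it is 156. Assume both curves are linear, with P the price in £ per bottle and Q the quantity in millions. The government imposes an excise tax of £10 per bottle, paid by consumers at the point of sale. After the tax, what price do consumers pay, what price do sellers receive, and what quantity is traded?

Demand slope: (170 − 157)/(3 − 16) = -1, so Qd = 173 − P.
Supply slope: (156 − 166.5)/(2 − 9) = 1.5, so Qs = 1.5P + 153.
Before the tax: set 173 − P = 1.5P + 153 → P* = £8, Q* = 165.
With the tax collected from consumers, demand (in seller-price terms) shifts: Qd = 173 − (P + 10).
New equilibrium: consumers pay £14, sellers receive £4, Q = 159. (Wedge: Pb − Ps = 10.)
The less price-elastic side of the market bears the larger share of a per-unit tax.

Consumers pay £14; sellers receive £4; quantity = 159.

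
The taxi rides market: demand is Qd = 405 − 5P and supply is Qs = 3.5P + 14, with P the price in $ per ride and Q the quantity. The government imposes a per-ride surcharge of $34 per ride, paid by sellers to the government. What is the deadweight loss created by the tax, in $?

Without the tax, 405 − 5P = 3.5P + 14 gives 8.5P = 391, so P* = $46 and Q* = 175.
With the tax collected from sellers, supply shifts: Qs = 3.5(P − 34) + 14.
New equilibrium: buyers pay $60, sellers receive $26, Q = 105. (Wedge: Pb − Ps = 34.)
Quantity falls by |ΔQ| = |175 − 105| = 70.
DWL = ½ · t · |ΔQ| = ½ · 34 · 70 = $1190.

Deadweight loss = $1190.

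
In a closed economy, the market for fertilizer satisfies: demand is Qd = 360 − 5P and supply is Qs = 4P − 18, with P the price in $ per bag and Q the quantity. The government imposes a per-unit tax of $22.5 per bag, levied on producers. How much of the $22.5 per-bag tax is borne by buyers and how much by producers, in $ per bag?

Without the tax, 360 − 5P = 4P − 18 gives 9P = 378, so P* = $42 and Q* = 150.
With the tax collected from producers, supply shifts: Qs = 4(P − 22.5) − 18.
Solving gives Q = 100 with buyers paying $52 and producers receiving $29.5 (the $22.5 wedge).
Burden on buyers: $10; on producers: $12.5. (They sum to $22.5.)
The less price-elastic side of the market bears the larger share of a per-unit tax.

Buyers bear $10 per bag; producers bear $12.5 per bag.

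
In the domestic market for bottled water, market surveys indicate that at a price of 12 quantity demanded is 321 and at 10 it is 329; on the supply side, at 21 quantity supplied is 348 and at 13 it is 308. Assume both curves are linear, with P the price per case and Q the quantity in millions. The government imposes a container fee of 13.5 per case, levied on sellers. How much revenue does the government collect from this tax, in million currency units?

Tax revenue = 3820.5 million.

Demand slope: (329 − 321)/(10 − 12) = -4, so Qd = 369 − 4P.
Supply slope: (308 − 348)/(13 − 21) = 5, so Qs = 5P + 243.
Before the tax: set 369 − 4P = 5P + 243 → P* = 14, Q* = 313.
With the tax collected from sellers, supply shifts: Qs = 5(P − 13.5) + 243.
New equilibrium: consumers pay 21.5, sellers receive 8, Q = 283. (Wedge: Pb − Ps = 13.5.)
Revenue = t · Q = 13.5 · 283 = 3820.5.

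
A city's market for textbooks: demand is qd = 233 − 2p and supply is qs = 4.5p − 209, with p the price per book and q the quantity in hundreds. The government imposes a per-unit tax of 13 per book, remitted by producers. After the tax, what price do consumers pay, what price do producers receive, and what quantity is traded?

Without the tax, 233 − 2p = 4.5p − 209 gives 6.5p = 442, so p* = 68 and q* = 97.
With the tax collected from producers, supply shifts: qs = 4.5(p − 13) − 209.
New equilibrium: consumers pay 77, producers receive 64, q = 79. (Wedge: pb − ps = 13.)

Consumers pay 77; producers receive 64; quantity = 79.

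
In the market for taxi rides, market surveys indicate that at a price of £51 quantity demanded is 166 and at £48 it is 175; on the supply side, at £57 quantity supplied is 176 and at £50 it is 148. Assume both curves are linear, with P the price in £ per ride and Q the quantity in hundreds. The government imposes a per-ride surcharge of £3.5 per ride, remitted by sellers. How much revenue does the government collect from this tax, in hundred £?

Tax revenue = £539 hundred.

Demand slope: (175 − 166)/(48 − 51) = -3, so Qd = 319 − 3P.
Supply slope: (148 − 176)/(50 − 57) = 4, so Qs = 4P − 52.
Before the tax: set 319 − 3P = 4P − 52 → P* = £53, Q* = 160.
With the tax collected from sellers, supply shifts: Qs = 4(P − 3.5) − 52.
New equilibrium: buyers pay £55, sellers receive £51.5, Q = 154. (Wedge: Pb − Ps = 3.5.)
Revenue = t · Q = 3.5 · 154 = £539.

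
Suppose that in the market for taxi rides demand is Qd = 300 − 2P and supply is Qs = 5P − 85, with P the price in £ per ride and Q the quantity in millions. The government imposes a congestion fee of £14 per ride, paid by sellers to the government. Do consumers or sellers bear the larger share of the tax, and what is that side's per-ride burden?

Consumers bear the larger share: £10 per ride.

Without the tax, 300 − 2P = 5P − 85 gives 7P = 385, so P* = £55 and Q* = 190.
With the tax collected from sellers, supply shifts: Qs = 5(P − 14) − 85.
Solving gives Q = 170 with consumers paying £65 and sellers receiving £51 (the £14 wedge).
Per-ride burden: consumers £10, sellers £4.
Consumers take the larger share because demand is less price-elastic here (demand slope 2 vs supply slope 5).
The less price-elastic side of the market bears the larger share of a per-unit tax.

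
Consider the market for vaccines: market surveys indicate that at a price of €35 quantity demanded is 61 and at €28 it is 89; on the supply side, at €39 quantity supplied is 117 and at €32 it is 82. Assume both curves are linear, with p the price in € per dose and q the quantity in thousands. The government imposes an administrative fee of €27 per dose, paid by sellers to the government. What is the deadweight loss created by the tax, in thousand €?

Demand slope: (89 − 61)/(28 − 35) = -4, so qd = 201 − 4p.
Supply slope: (82 − 117)/(32 − 39) = 5, so qs = 5p − 78.
Before the tax: set 201 − 4p = 5p − 78 → p* = €31, q* = 77.
With the tax collected from sellers, supply shifts: qs = 5(p − 27) − 78.
New equilibrium: buyers pay €46, sellers receive €19, q = 17. (Wedge: pb − ps = 27.)
Quantity falls by |ΔQ| = |77 − 17| = 60.
DWL = ½ · t · |ΔQ| = ½ · 27 · 60 = €810.

Deadweight loss = €810 thousand.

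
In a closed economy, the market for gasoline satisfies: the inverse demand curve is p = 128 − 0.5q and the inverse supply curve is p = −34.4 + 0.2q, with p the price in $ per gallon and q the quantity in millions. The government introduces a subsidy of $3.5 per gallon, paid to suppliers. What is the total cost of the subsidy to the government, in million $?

Inverting to q(p) form: qd = 256 − 2p; qs = 5p + 172.
Before the subsidy: set 256 − 2p = 5p + 172 → p* = $12, q* = 232.
With a per-unit subsidy paid to suppliers, each receives p + 3.5 per unit sold, so supply becomes qs = 5(p + 3.5) + 172.
New equilibrium: buyers pay $9.5, suppliers receive $13, q = 237. (Wedge: pb − ps = −3.5.)
Outlay = t · Q = 3.5 · 237 = $829.5.

Government outlay = $829.5 million.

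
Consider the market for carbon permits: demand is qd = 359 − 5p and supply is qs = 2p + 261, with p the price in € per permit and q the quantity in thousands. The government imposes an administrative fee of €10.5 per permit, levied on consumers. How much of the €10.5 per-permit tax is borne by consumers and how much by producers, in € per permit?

Consumers bear €3 per permit; producers bear €7.5 per permit.

Without the tax, 359 − 5p = 2p + 261 gives 7p = 98, so p* = €14 and q* = 289.
With the tax collected from consumers, demand (in seller-price terms) shifts: qd = 359 − 5(p + 10.5).
New equilibrium: consumers pay €17, producers receive €6.5, q = 274. (Wedge: pb − ps = 10.5.)
Burden on consumers: €3; on producers: €7.5. (They sum to €10.5.)
The less price-elastic side of the market bears the larger share of a per-unit tax.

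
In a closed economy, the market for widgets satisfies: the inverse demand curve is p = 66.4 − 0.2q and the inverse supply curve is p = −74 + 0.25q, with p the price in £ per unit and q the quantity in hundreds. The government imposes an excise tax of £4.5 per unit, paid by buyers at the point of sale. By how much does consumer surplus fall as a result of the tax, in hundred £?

Consumer surplus falls by £614 hundred.

Inverting to q(p) form: qd = 332 − 5p; qs = 4p + 296.
Without the tax, 332 − 5p = 4p + 296 gives 9p = 36, so p* = £4 and q* = 312.
With the tax collected from buyers, demand (in seller-price terms) shifts: qd = 332 − 5(p + 4.5).
Solving gives q = 302 with buyers paying £6 and producers receiving £1.5 (the £4.5 wedge).
ΔCS is the trapezoid between Q = 302 and Q = 312 of height £2: ½ · (312 + 302) · 2 = £614.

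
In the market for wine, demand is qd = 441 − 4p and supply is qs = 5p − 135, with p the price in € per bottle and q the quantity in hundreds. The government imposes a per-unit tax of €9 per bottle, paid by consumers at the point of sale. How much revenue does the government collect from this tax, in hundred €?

Tax revenue = €1485 hundred.

Without the tax, 441 − 4p = 5p − 135 gives 9p = 576, so p* = €64 and q* = 185.
With the tax collected from consumers, demand (in seller-price terms) shifts: qd = 441 − 4(p + 9).
New equilibrium: consumers pay €69, suppliers receive €60, q = 165. (Wedge: pb − ps = 9.)
Revenue = t · Q = 9 · 165 = €1485.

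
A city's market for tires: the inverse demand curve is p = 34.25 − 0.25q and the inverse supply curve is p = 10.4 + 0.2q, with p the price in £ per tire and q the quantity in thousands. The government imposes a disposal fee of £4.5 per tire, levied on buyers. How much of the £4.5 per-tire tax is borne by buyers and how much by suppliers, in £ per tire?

Buyers bear £2.5 per tire; suppliers bear £2 per tire.

Inverting to q(p) form: qd = 137 − 4p; qs = 5p − 52.
Before the tax: set 137 − 4p = 5p − 52 → p* = £21, q* = 53.
With the tax collected from buyers, demand (in seller-price terms) shifts: qd = 137 − 4(p + 4.5).
Solving gives q = 43 with buyers paying £23.5 and suppliers receiving £19 (the £4.5 wedge).
Burden on buyers: £2.5; on suppliers: £2. (They sum to £4.5.)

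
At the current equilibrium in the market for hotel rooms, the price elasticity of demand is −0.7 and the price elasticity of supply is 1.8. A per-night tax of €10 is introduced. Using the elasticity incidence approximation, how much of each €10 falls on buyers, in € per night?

Incidence ratio: buyers' share ≈ εs / (εs + |εd|) = 1.8 / (1.8 + 0.7) = 0.72.
So buyers bear ≈ 0.72 × €10 = €7.2; sellers bear €2.8.

Buyers bear ≈ €7.2 per night.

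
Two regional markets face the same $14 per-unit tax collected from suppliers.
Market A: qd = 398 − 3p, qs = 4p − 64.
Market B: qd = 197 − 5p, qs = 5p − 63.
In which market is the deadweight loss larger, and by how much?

Market B, by $77.

Market A: pre-tax p* = $66, q* = 200; post-tax q = 176; deadweight loss = $168.
Market B: pre-tax p* = $26, q* = 67; post-tax q = 32; deadweight loss = $245.
Difference: $168 vs $245 → market B is larger by $77.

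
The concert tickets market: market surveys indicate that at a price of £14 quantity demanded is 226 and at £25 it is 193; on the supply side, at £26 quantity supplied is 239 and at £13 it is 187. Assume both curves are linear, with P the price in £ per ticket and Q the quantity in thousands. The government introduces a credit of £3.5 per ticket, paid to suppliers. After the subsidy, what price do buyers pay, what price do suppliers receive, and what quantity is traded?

Demand slope: (193 − 226)/(25 − 14) = -3, so Qd = 268 − 3P.
Supply slope: (187 − 239)/(13 − 26) = 4, so Qs = 4P + 135.
Without the subsidy, 268 − 3P = 4P + 135 gives 7P = 133, so P* = £19 and Q* = 211.
With a per-unit subsidy paid to suppliers, each receives P + 3.5 per unit sold, so supply becomes Qs = 4(P + 3.5) + 135.
New equilibrium: buyers pay £17, suppliers receive £20.5, Q = 217. (Wedge: Pb − Ps = −3.5.)

Buyers pay £17; suppliers receive £20.5; quantity = 217.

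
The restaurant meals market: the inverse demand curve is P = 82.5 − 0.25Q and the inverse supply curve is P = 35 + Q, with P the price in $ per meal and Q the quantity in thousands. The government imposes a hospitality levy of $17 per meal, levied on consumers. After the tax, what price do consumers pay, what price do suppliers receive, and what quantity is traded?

Inverting to Q(P) form: Qd = 330 − 4P; Qs = P − 35.
Before the tax: set 330 − 4P = P − 35 → P* = $73, Q* = 38.
With the tax collected from consumers, demand (in seller-price terms) shifts: Qd = 330 − 4(P + 17).
New equilibrium: consumers pay $76.4, suppliers receive $59.4, Q = 24.4. (Wedge: Pb − Ps = 17.)

Consumers pay $76.4; suppliers receive $59.4; quantity = 24.4.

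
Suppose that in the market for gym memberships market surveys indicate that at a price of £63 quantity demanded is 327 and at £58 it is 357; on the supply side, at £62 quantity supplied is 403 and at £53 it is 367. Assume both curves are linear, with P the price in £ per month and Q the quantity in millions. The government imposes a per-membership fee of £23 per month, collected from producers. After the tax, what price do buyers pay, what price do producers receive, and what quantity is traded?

Buyers pay £64.2; producers receive £41.2; quantity = 319.8.

Demand slope: (357 − 327)/(58 − 63) = -6, so Qd = 705 − 6P.
Supply slope: (367 − 403)/(53 − 62) = 4, so Qs = 4P + 155.
Without the tax, 705 − 6P = 4P + 155 gives 10P = 550, so P* = £55 and Q* = 375.
With the tax collected from producers, supply shifts: Qs = 4(P − 23) + 155.
New equilibrium: buyers pay £64.2, producers receive £41.2, Q = 319.8. (Wedge: Pb − Ps = 23.)
The less price-elastic side of the market bears the larger share of a per-unit tax.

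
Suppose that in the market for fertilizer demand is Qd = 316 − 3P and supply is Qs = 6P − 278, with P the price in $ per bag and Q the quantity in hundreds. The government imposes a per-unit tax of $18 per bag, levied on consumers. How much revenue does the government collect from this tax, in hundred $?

Tax revenue = $1476 hundred.

Before the tax: set 316 − 3P = 6P − 278 → P* = $66, Q* = 118.
With the tax collected from consumers, demand (in seller-price terms) shifts: Qd = 316 − 3(P + 18).
Solving gives Q = 82 with consumers paying $78 and producers receiving $60 (the $18 wedge).
Revenue = t · Q = 18 · 82 = $1476.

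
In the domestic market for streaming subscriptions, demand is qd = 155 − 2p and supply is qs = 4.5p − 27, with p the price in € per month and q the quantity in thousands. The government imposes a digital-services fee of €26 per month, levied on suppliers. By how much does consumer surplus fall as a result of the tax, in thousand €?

Before the tax: set 155 − 2p = 4.5p − 27 → p* = €28, q* = 99.
With the tax collected from suppliers, supply shifts: qs = 4.5(p − 26) − 27.
Solving gives q = 63 with consumers paying €46 and suppliers receiving €20 (the €26 wedge).
ΔCS is the trapezoid between Q = 63 and Q = 99 of height €18: ½ · (99 + 63) · 18 = €1458.

Consumer surplus falls by €1458 thousand.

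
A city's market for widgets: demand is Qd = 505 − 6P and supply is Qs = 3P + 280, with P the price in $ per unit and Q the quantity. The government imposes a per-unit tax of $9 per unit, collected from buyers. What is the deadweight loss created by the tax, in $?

Without the tax, 505 − 6P = 3P + 280 gives 9P = 225, so P* = $25 and Q* = 355.
With the tax collected from buyers, demand (in seller-price terms) shifts: Qd = 505 − 6(P + 9).
New equilibrium: buyers pay $28, suppliers receive $19, Q = 337. (Wedge: Pb − Ps = 9.)
Quantity falls by |ΔQ| = |355 − 337| = 18.
DWL = ½ · t · |ΔQ| = ½ · 9 · 18 = $81.

Deadweight loss = $81.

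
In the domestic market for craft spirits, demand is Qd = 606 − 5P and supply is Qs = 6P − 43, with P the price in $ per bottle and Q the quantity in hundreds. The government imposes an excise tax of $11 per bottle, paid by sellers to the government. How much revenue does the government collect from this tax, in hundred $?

Tax revenue = $3091 hundred.

Without the tax, 606 − 5P = 6P − 43 gives 11P = 649, so P* = $59 and Q* = 311.
With the tax collected from sellers, supply shifts: Qs = 6(P − 11) − 43.
New equilibrium: buyers pay $65, sellers receive $54, Q = 281. (Wedge: Pb − Ps = 11.)
Revenue = t · Q = 11 · 281 = $3091.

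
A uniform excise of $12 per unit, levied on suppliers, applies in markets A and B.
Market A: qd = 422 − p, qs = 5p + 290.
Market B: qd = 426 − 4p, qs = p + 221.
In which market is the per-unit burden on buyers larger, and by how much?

Market A: pre-tax p* = $22, q* = 400; post-tax q = 390; per-unit burden on buyers = $10.
Market B: pre-tax p* = $41, q* = 262; post-tax q = 252.4; per-unit burden on buyers = $2.4.
Difference: $10 vs $2.4 → market A is larger by $7.6.

Market A, by $7.6.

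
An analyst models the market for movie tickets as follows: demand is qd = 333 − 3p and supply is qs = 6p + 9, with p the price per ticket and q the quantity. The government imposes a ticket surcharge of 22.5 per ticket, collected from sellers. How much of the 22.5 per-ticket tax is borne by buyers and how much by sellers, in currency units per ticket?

Without the tax, 333 − 3p = 6p + 9 gives 9p = 324, so p* = 36 and q* = 225.
With the tax collected from sellers, supply shifts: qs = 6(p − 22.5) + 9.
New equilibrium: buyers pay 51, sellers receive 28.5, q = 180. (Wedge: pb − ps = 22.5.)
Burden on buyers: 15; on sellers: 7.5. (They sum to 22.5.)
The less price-elastic side of the market bears the larger share of a per-unit tax.

Buyers bear 15 per ticket; sellers bear 7.5 per ticket.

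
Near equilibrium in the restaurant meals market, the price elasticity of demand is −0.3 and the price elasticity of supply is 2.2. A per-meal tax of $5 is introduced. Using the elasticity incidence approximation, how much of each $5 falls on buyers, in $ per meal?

Buyers bear ≈ $4.4 per meal.

Incidence ratio: buyers' share ≈ εs / (εs + |εd|) = 2.2 / (2.2 + 0.3) = 0.88.
So buyers bear ≈ 0.88 × $5 = $4.4; suppliers bear $0.6.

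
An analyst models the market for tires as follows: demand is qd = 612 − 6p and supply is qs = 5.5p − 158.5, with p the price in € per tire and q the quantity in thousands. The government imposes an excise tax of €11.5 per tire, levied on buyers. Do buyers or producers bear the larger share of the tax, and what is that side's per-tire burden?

Without the tax, 612 − 6p = 5.5p − 158.5 gives 11.5p = 770.5, so p* = €67 and q* = 210.
With the tax collected from buyers, demand (in seller-price terms) shifts: qd = 612 − 6(p + 11.5).
New equilibrium: buyers pay €72.5, producers receive €61, q = 177. (Wedge: pb − ps = 11.5.)
Per-tire burden: buyers €5.5, producers €6.
Producers take the larger share because supply is less price-elastic here (demand slope 6 vs supply slope 5.5).
The less price-elastic side of the market bears the larger share of a per-unit tax.

Producers bear the larger share: €6 per tire.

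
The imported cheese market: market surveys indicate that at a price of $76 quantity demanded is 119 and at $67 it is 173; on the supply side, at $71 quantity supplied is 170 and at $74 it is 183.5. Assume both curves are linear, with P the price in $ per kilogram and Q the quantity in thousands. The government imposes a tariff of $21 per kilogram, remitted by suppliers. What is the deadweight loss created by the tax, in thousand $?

Deadweight loss = $567 thousand.

Demand slope: (173 − 119)/(67 − 76) = -6, so Qd = 575 − 6P.
Supply slope: (183.5 − 170)/(74 − 71) = 4.5, so Qs = 4.5P − 149.5.
Without the tax, 575 − 6P = 4.5P − 149.5 gives 10.5P = 724.5, so P* = $69 and Q* = 161.
With the tax collected from suppliers, supply shifts: Qs = 4.5(P − 21) − 149.5.
New equilibrium: buyers pay $78, suppliers receive $57, Q = 107. (Wedge: Pb − Ps = 21.)
Quantity falls by |ΔQ| = |161 − 107| = 54.
DWL = ½ · t · |ΔQ| = ½ · 21 · 54 = $567.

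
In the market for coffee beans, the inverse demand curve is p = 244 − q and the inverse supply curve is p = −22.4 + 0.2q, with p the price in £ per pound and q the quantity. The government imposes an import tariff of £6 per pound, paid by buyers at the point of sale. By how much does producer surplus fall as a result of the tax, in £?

Producer surplus falls by £219.5.

Rewrite in direct form: qd = 244 − p and qs = 5p + 112.
Without the tax, 244 − p = 5p + 112 gives 6p = 132, so p* = £22 and q* = 222.
With the tax collected from buyers, demand (in seller-price terms) shifts: qd = 244 − (p + 6).
New equilibrium: buyers pay £27, sellers receive £21, q = 217. (Wedge: pb − ps = 6.)
ΔPS is the trapezoid between Q = 217 and Q = 222 of height £1: ½ · (222 + 217) · 1 = £219.5.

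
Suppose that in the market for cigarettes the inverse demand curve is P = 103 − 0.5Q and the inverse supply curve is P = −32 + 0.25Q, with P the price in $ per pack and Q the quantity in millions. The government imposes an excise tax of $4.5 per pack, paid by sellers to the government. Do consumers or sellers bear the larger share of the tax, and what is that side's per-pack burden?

Consumers bear the larger share: $3 per pack.

Rewrite in direct form: Qd = 206 − 2P and Qs = 4P + 128.
Without the tax, 206 − 2P = 4P + 128 gives 6P = 78, so P* = $13 and Q* = 180.
With the tax collected from sellers, supply shifts: Qs = 4(P − 4.5) + 128.
New equilibrium: consumers pay $16, sellers receive $11.5, Q = 174. (Wedge: Pb − Ps = 4.5.)
Per-pack burden: consumers $3, sellers $1.5.
Consumers take the larger share because demand is less price-elastic here (demand slope 2 vs supply slope 4).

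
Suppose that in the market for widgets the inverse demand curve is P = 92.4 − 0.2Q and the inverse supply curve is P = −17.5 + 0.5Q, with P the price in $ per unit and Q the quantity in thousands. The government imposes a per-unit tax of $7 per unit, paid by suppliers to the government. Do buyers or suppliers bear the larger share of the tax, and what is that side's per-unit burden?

Suppliers bear the larger share: $5 per unit.

Inverting to Q(P) form: Qd = 462 − 5P; Qs = 2P + 35.
Before the tax: set 462 − 5P = 2P + 35 → P* = $61, Q* = 157.
With the tax collected from suppliers, supply shifts: Qs = 2(P − 7) + 35.
New equilibrium: buyers pay $63, suppliers receive $56, Q = 147. (Wedge: Pb − Ps = 7.)
Per-unit burden: buyers $2, suppliers $5.
Suppliers take the larger share because supply is less price-elastic here (demand slope 5 vs supply slope 2).
The less price-elastic side of the market bears the larger share of a per-unit tax.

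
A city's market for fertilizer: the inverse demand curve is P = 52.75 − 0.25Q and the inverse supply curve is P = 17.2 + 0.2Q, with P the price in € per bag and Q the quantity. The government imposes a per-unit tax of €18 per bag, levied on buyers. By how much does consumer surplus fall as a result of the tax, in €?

Inverting to Q(P) form: Qd = 211 − 4P; Qs = 5P − 86.
Before the tax: set 211 − 4P = 5P − 86 → P* = €33, Q* = 79.
With the tax collected from buyers, demand (in seller-price terms) shifts: Qd = 211 − 4(P + 18).
New equilibrium: buyers pay €43, sellers receive €25, Q = 39. (Wedge: Pb − Ps = 18.)
ΔCS is the trapezoid between Q = 39 and Q = 79 of height €10: ½ · (79 + 39) · 10 = €590.

Consumer surplus falls by €590.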